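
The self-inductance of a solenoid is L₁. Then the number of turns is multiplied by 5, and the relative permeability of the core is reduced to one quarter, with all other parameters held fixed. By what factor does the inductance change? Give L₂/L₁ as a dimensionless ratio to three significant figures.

For a solenoid, L ∝ μᵣN²A/ℓ.
L₂/L₁ = (5)^2 × (0.25) = 6.25.

L₂/L₁ = 6.25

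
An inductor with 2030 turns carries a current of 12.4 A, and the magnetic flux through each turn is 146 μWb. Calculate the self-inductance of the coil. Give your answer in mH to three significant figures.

Self-inductance is defined by L = NΦ_B/I (flux linkage over current).
L = (2030)(1.460×10^-4 Wb)/(12.4 A) = 2.390×10^-2 H.

L ≈ 23.9 mH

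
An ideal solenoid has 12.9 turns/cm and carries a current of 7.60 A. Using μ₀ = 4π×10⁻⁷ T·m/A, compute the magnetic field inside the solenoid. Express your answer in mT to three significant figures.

B ≈ 12.3 mT

Inside a long solenoid, B = μ₀nI.
B = (4π×10⁻⁷)(1.290×10^3 m⁻¹)(7.60 A) = 1.232×10^-2 T.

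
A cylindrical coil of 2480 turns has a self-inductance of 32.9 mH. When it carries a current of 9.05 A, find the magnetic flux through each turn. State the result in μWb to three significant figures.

From L = NΦ_B/I, the flux per turn is Φ_B = LI/N.
Φ_B = (3.290×10^-2 H)(9.05 A)/2480 = 1.201×10^-4 Wb.

Φ_B ≈ 120 μWb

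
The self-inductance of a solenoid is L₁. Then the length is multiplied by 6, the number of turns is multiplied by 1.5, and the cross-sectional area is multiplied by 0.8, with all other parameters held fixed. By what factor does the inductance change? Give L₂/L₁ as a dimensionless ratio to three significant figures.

For a solenoid, L ∝ μᵣN²A/ℓ.
L₂/L₁ = (6)^-1 × (1.5)^2 × (0.8) = 0.300.

L₂/L₁ = 0.300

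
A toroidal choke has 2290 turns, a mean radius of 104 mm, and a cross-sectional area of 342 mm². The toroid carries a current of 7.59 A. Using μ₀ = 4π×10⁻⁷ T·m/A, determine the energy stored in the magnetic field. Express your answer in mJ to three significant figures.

L = μ₀N²A/(2πR) = (4π×10⁻⁷)(2290)²(3.420×10^-4)/(2π×0.104) = 3.449×10^-3 H.
U = ½LI² = ½(3.449×10^-3)(7.59)² = 9.9345×10^-2 J.

U ≈ 99.3 mJ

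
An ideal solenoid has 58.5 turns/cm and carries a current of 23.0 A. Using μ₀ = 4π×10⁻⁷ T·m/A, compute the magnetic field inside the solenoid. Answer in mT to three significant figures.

B ≈ 169 mT

Inside a long solenoid, B = μ₀nI.
B = (4π×10⁻⁷)(5.850×10^3 m⁻¹)(23.0 A) = 0.1691 T.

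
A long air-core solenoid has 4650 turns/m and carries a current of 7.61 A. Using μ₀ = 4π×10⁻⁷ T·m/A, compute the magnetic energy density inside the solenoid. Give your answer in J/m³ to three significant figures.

u ≈ 787 J/m³

B = μ₀nI = (4π×10⁻⁷)(4.650×10^3)(7.61) = 4.447×10^-2 T.
u = B²/(2μ₀) = (4.447×10^-2)²/(2×4π×10⁻⁷) = 786.8 J/m³.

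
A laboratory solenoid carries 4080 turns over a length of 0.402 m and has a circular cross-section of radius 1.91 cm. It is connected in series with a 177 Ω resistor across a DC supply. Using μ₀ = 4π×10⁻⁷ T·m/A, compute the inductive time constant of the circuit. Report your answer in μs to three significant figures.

A = πr² = π(1.910×10^-2 m)² = 1.146×10^-3 m².
L = μ₀N²A/ℓ = (4π×10⁻⁷)(4080)²(1.146×10^-3)/(0.402) = 5.964×10^-2 H.
τ = L/R = (5.964×10^-2)/(177) = 3.369×10^-4 s.

τ ≈ 337 μs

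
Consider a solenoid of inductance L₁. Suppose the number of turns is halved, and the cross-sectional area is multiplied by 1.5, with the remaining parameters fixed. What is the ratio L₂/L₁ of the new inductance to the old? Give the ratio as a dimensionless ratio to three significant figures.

For a solenoid, L ∝ μᵣN²A/ℓ.
L₂/L₁ = (0.5)^2 × (1.5) = 0.375.

L₂/L₁ = 0.375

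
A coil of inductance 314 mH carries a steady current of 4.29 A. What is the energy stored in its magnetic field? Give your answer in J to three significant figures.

U ≈ 2.89 J

Stored magnetic energy: U = ½LI².
U = ½(0.314 H)(4.29 A)² = 2.889 J.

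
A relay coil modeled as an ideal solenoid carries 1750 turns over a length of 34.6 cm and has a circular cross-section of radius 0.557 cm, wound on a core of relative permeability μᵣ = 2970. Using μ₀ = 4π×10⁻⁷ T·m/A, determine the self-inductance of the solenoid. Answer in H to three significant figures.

L ≈ 3.22 H

A = πr² = π(5.570×10^-3 m)² = 9.747×10^-5 m².
For a long solenoid, L = μ₀μᵣN²A/ℓ.
L = (4π×10⁻⁷)(2970)(1750)²(9.747×10^-5)/(0.346 m) = 3.22 H.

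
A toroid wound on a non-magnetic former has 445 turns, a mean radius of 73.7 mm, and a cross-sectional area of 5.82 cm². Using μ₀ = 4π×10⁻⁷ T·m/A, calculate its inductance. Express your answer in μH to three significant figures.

L ≈ 313 μH

For a thin toroid, L = μ₀N²A/(2πR).
L = (4π×10⁻⁷)(445)²(5.820×10^-4) / (2π×7.370×10^-2 m) = 3.128×10^-4 H.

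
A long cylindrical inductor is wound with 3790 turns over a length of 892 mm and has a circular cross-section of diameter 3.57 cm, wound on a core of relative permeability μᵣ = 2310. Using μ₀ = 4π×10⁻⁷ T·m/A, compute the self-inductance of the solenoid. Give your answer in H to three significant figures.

L ≈ 46.8 H

A = π(d/2)² = π(1.785×10^-2 m)² = 1.001×10^-3 m².
For a long solenoid, L = μ₀μᵣN²A/ℓ.
L = (4π×10⁻⁷)(2310)(3790)²(1.001×10^-3)/(0.892 m) = 46.79 H.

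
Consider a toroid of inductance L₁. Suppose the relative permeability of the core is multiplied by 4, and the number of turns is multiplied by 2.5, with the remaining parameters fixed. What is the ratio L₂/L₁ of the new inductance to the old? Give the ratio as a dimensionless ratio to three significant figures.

For a toroid, L ∝ μᵣN²A/R.
L₂/L₁ = (4) × (2.5)^2 = 25.0.

L₂/L₁ = 25.0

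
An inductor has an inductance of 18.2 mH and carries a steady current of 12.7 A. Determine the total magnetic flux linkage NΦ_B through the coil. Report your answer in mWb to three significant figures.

From L = NΦ_B/I, the flux linkage is NΦ_B = LI.
NΦ_B = (1.820×10^-2 H)(12.7 A) = 0.2311 Wb.

NΦ_B ≈ 231 mWb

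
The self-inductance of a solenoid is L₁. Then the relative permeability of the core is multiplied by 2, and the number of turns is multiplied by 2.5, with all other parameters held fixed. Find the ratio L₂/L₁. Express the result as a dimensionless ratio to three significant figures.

L₂/L₁ = 12.5

For a solenoid, L ∝ μᵣN²A/ℓ.
L₂/L₁ = (2) × (2.5)^2 = 12.5.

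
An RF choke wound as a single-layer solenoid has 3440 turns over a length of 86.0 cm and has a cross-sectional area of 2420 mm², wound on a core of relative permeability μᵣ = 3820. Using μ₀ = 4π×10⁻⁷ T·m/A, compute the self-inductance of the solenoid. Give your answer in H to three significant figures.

L ≈ 160 H

A = 2420 mm² = 2.420×10^-3 m².
For a long solenoid, L = μ₀μᵣN²A/ℓ.
L = (4π×10⁻⁷)(3820)(3440)²(2.420×10^-3)/(0.86 m) = 159.8 H.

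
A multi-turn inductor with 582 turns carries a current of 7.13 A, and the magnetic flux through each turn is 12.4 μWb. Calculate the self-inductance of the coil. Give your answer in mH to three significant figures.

Self-inductance is defined by L = NΦ_B/I (flux linkage over current).
L = (582)(1.240×10^-5 Wb)/(7.13 A) = 1.012×10^-3 H.

L ≈ 1.01 mH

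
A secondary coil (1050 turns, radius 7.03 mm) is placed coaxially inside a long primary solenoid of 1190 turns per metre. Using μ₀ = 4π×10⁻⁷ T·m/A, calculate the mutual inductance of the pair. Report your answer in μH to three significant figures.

The outer solenoid produces a uniform field B₁ = μ₀n₁I₁ across the inner coil,
so the flux linkage is N₂Φ = N₂B₁A₂ = μ₀n₁N₂A₂·I₁, giving M = μ₀n₁N₂A₂.
A₂ = πr² = π(7.030×10^-3 m)² = 1.553×10^-4 m².
M = (4π×10⁻⁷)(1190)(1050)(1.553×10^-4) = 2.438×10^-4 H.

M ≈ 244 μH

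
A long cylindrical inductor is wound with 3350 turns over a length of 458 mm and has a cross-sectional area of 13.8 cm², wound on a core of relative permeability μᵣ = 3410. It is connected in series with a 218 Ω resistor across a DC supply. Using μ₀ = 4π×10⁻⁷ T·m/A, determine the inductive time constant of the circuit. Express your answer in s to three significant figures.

τ ≈ 0.665 s

A = 13.8 cm² = 1.380×10^-3 m².
L = μ₀μᵣN²A/ℓ = (4π×10⁻⁷)(3410)(3350)²(1.380×10^-3)/(0.458) = 144.9 H.
τ = L/R = (144.9)/(218) = 0.6647 s.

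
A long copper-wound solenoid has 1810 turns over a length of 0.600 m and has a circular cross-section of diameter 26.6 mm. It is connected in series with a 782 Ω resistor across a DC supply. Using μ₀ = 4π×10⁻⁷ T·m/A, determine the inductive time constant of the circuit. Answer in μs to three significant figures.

τ ≈ 4.88 μs

A = π(d/2)² = π(1.330×10^-2 m)² = 5.557×10^-4 m².
L = μ₀N²A/ℓ = (4π×10⁻⁷)(1810)²(5.557×10^-4)/(0.6) = 3.813×10^-3 H.
τ = L/R = (3.813×10^-3)/(782) = 4.876×10^-6 s.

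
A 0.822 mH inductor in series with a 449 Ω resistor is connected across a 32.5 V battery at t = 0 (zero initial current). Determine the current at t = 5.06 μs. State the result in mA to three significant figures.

τ = L/R = 8.220×10^-4/449 = 1.831×10^-6 s; final current I_∞ = ε/R = 32.5/449 = 7.238×10^-2 A.
I(t) = I_∞(1 − e^(−t/τ)) with t/τ = 2.764.
I = (7.238×10^-2)(1 − e^(−2.764)) = 6.782×10^-2 A.

I ≈ 67.8 mA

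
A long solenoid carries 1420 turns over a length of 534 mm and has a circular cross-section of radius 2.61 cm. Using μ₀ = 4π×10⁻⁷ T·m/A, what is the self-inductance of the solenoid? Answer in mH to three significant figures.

A = πr² = π(2.610×10^-2 m)² = 2.140×10^-3 m².
For a long solenoid, L = μ₀N²A/ℓ.
L = (4π×10⁻⁷)(1420)²(2.140×10^-3)/(0.534 m) = 1.015×10^-2 H.

L ≈ 10.2 mH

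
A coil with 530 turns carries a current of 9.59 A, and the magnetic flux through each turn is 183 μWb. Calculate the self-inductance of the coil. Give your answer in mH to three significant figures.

Self-inductance is defined by L = NΦ_B/I (flux linkage over current).
L = (530)(1.830×10^-4 Wb)/(9.59 A) = 1.011×10^-2 H.

L ≈ 10.1 mH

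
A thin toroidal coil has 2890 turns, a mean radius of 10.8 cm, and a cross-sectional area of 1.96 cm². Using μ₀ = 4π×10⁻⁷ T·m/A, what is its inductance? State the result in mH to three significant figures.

L ≈ 3.03 mH

For a thin toroid, L = μ₀N²A/(2πR).
L = (4π×10⁻⁷)(2890)²(1.960×10^-4) / (2π×0.108 m) = 3.032×10^-3 H.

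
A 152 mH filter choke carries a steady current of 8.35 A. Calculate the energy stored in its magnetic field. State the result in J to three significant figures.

Stored magnetic energy: U = ½LI².
U = ½(0.152 H)(8.35 A)² = 5.299 J.

U ≈ 5.30 J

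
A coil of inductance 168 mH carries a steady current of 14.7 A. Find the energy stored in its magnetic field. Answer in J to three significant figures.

Stored magnetic energy: U = ½LI².
U = ½(0.168 H)(14.7 A)² = 18.15 J.

U ≈ 18.2 J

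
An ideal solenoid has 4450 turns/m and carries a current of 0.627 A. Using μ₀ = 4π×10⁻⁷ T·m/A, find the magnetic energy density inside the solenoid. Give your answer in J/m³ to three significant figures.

B = μ₀nI = (4π×10⁻⁷)(4.450×10^3)(0.627) = 3.506×10^-3 T.
u = B²/(2μ₀) = (3.506×10^-3)²/(2×4π×10⁻⁷) = 4.891 J/m³.

u ≈ 4.89 J/m³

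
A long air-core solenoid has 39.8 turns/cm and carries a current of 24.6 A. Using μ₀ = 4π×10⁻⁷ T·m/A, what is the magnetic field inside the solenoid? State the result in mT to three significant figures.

Inside a long solenoid, B = μ₀nI.
B = (4π×10⁻⁷)(3.980×10^3 m⁻¹)(24.6 A) = 0.123 T.

B ≈ 123 mT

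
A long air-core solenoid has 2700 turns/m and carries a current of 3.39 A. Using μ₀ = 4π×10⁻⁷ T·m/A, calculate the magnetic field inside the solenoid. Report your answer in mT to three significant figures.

B ≈ 11.5 mT

Inside a long solenoid, B = μ₀nI.
B = (4π×10⁻⁷)(2.700×10^3 m⁻¹)(3.39 A) = 1.150×10^-2 T.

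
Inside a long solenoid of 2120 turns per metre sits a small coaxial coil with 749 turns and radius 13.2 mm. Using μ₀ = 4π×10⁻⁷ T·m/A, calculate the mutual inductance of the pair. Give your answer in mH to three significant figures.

M ≈ 1.09 mH

The outer solenoid produces a uniform field B₁ = μ₀n₁I₁ across the inner coil,
so the flux linkage is N₂Φ = N₂B₁A₂ = μ₀n₁N₂A₂·I₁, giving M = μ₀n₁N₂A₂.
A₂ = πr² = π(1.320×10^-2 m)² = 5.474×10^-4 m².
M = (4π×10⁻⁷)(2120)(749)(5.474×10^-4) = 1.092×10^-3 H.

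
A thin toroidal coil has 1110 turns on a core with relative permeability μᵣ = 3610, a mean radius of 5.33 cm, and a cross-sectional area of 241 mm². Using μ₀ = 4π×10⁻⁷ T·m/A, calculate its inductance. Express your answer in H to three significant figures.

For a thin toroid, L = μ₀μᵣN²A/(2πR).
L = (4π×10⁻⁷)(3610)(1110)²(2.410×10^-4) / (2π×5.330×10^-2 m) = 4.022 H.

L ≈ 4.02 H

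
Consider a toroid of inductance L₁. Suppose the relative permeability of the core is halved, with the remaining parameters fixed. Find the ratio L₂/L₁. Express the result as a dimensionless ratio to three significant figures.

For a toroid, L ∝ μᵣN²A/R.
L₂/L₁ = (0.5) = 0.500.

L₂/L₁ = 0.500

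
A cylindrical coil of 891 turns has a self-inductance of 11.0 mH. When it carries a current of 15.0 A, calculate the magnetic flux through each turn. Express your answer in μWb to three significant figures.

Φ_B ≈ 185 μWb

From L = NΦ_B/I, the flux per turn is Φ_B = LI/N.
Φ_B = (1.100×10^-2 H)(15.0 A)/891 = 1.852×10^-4 Wb.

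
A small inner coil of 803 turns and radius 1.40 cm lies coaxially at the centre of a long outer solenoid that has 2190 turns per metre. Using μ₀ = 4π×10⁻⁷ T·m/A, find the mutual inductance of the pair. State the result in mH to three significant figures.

The outer solenoid produces a uniform field B₁ = μ₀n₁I₁ across the inner coil,
so the flux linkage is N₂Φ = N₂B₁A₂ = μ₀n₁N₂A₂·I₁, giving M = μ₀n₁N₂A₂.
A₂ = πr² = π(1.400×10^-2 m)² = 6.158×10^-4 m².
M = (4π×10⁻⁷)(2190)(803)(6.158×10^-4) = 1.361×10^-3 H.

M ≈ 1.36 mH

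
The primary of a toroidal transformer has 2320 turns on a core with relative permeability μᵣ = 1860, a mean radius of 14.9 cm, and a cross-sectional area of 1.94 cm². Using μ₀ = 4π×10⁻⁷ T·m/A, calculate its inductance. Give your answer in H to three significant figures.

For a thin toroid, L = μ₀μᵣN²A/(2πR).
L = (4π×10⁻⁷)(1860)(2320)²(1.940×10^-4) / (2π×0.149 m) = 2.607 H.

L ≈ 2.61 H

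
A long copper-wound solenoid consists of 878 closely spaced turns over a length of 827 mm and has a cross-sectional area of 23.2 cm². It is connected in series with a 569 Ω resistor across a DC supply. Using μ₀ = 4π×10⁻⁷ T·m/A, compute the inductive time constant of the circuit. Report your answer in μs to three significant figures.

A = 23.2 cm² = 2.320×10^-3 m².
L = μ₀N²A/ℓ = (4π×10⁻⁷)(878)²(2.320×10^-3)/(0.827) = 2.718×10^-3 H.
τ = L/R = (2.718×10^-3)/(569) = 4.776×10^-6 s.

τ ≈ 4.78 μs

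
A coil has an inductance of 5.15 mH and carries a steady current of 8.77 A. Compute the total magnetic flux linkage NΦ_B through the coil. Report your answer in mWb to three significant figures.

From L = NΦ_B/I, the flux linkage is NΦ_B = LI.
NΦ_B = (5.150×10^-3 H)(8.77 A) = 4.517×10^-2 Wb.

NΦ_B ≈ 45.2 mWb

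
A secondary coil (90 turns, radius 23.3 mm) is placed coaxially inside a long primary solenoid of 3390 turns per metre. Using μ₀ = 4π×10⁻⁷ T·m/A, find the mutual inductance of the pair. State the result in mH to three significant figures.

The outer solenoid produces a uniform field B₁ = μ₀n₁I₁ across the inner coil,
so the flux linkage is N₂Φ = N₂B₁A₂ = μ₀n₁N₂A₂·I₁, giving M = μ₀n₁N₂A₂.
A₂ = πr² = π(2.330×10^-2 m)² = 1.706×10^-3 m².
M = (4π×10⁻⁷)(3390)(90)(1.706×10^-3) = 6.539×10^-4 H.

M ≈ 0.654 mH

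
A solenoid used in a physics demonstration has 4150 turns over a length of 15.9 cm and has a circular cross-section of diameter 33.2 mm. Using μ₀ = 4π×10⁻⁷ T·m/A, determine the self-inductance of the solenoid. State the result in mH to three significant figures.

A = π(d/2)² = π(1.660×10^-2 m)² = 8.657×10^-4 m².
For a long solenoid, L = μ₀N²A/ℓ.
L = (4π×10⁻⁷)(4150)²(8.657×10^-4)/(0.159 m) = 0.1178 H.

L ≈ 118 mH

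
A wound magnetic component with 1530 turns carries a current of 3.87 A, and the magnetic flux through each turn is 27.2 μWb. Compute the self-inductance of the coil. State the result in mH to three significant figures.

Self-inductance is defined by L = NΦ_B/I (flux linkage over current).
L = (1530)(2.720×10^-5 Wb)/(3.87 A) = 1.075×10^-2 H.

L ≈ 10.8 mH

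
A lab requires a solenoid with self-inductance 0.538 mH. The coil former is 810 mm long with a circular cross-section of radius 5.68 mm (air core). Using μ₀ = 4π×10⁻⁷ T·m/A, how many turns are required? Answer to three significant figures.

A = πr² = π(5.680×10^-3 m)² = 1.014×10^-4 m².
From L = μ₀N²A/ℓ, N = √(Lℓ / (μ₀A)).
N = √[(5.380×10^-4)(0.81) / ((4π×10⁻⁷)×1.014×10^-4)] = √(3.421×10^6) ≈ 1849.7.

N ≈ 1850 turns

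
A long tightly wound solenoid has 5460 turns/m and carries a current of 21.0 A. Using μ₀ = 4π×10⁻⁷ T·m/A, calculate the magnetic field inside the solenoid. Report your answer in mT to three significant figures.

Inside a long solenoid, B = μ₀nI.
B = (4π×10⁻⁷)(5.460×10^3 m⁻¹)(21.0 A) = 0.1441 T.

B ≈ 144 mT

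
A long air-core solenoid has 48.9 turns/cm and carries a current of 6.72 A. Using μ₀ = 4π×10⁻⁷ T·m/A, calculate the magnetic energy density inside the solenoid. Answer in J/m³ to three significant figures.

u ≈ 678 J/m³

B = μ₀nI = (4π×10⁻⁷)(4.890×10^3)(6.72) = 4.129×10^-2 T.
u = B²/(2μ₀) = (4.129×10^-2)²/(2×4π×10⁻⁷) = 678.48 J/m³.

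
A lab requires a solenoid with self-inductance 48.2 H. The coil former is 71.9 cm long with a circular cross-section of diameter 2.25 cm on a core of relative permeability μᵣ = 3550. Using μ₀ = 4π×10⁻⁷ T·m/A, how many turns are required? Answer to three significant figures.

A = π(d/2)² = π(1.125×10^-2 m)² = 3.976×10^-4 m².
From L = μ₀μᵣN²A/ℓ, N = √(Lℓ / (μ₀μᵣA)).
N = √[(48.2)(0.719) / ((4π×10⁻⁷)(3550)×3.976×10^-4)] = √(1.954×10^7) ≈ 4420.2.

N ≈ 4420 turns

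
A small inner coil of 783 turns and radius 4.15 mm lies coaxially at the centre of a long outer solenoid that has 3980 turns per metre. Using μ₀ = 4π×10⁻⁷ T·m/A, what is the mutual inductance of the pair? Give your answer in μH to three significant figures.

The outer solenoid produces a uniform field B₁ = μ₀n₁I₁ across the inner coil,
so the flux linkage is N₂Φ = N₂B₁A₂ = μ₀n₁N₂A₂·I₁, giving M = μ₀n₁N₂A₂.
A₂ = πr² = π(4.150×10^-3 m)² = 5.411×10^-5 m².
M = (4π×10⁻⁷)(3980)(783)(5.411×10^-5) = 2.119×10^-4 H.

M ≈ 212 μH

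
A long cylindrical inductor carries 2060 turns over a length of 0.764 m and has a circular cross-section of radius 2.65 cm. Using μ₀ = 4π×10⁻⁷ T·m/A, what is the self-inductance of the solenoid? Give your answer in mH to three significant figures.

A = πr² = π(2.650×10^-2 m)² = 2.206×10^-3 m².
For a long solenoid, L = μ₀N²A/ℓ.
L = (4π×10⁻⁷)(2060)²(2.206×10^-3)/(0.764 m) = 1.540×10^-2 H.

L ≈ 15.4 mH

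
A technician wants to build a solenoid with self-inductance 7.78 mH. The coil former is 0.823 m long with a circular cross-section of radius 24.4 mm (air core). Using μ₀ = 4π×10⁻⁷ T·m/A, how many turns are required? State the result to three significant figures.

A = πr² = π(2.440×10^-2 m)² = 1.870×10^-3 m².
From L = μ₀N²A/ℓ, N = √(Lℓ / (μ₀A)).
N = √[(7.780×10^-3)(0.823) / ((4π×10⁻⁷)×1.870×10^-3)] = √(2.724×10^6) ≈ 1650.5.

N ≈ 1650 turns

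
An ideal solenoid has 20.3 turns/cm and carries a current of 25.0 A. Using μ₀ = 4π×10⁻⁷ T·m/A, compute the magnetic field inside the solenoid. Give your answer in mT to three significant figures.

B ≈ 63.8 mT

Inside a long solenoid, B = μ₀nI.
B = (4π×10⁻⁷)(2.030×10^3 m⁻¹)(25.0 A) = 6.377×10^-2 T.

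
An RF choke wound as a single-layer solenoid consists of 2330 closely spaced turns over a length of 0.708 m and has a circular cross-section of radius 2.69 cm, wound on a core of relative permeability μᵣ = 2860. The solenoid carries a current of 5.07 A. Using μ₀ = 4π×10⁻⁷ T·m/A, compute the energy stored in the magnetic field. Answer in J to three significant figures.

A = πr² = π(2.690×10^-2 m)² = 2.273×10^-3 m².
L = μ₀μᵣN²A/ℓ = (4π×10⁻⁷)(2860)(2330)²(2.273×10^-3)/(0.708) = 62.648 H.
U = ½LI² = ½(62.648)(5.07)² = 805.2 J.

U ≈ 805 J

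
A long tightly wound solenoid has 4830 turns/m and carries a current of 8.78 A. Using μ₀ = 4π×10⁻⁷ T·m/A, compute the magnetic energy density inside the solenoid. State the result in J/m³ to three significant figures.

u ≈ 1130 J/m³

B = μ₀nI = (4π×10⁻⁷)(4.830×10^3)(8.78) = 5.329×10^-2 T.
u = B²/(2μ₀) = (5.329×10^-2)²/(2×4π×10⁻⁷) = 1.130×10^3 J/m³.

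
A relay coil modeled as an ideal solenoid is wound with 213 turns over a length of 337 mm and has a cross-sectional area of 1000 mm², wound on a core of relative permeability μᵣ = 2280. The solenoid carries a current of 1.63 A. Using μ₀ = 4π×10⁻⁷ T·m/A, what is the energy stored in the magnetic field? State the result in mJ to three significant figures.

U ≈ 512 mJ

A = 1000 mm² = 1.000×10^-3 m².
L = μ₀μᵣN²A/ℓ = (4π×10⁻⁷)(2280)(213)²(1.000×10^-3)/(0.337) = 0.3857 H.
U = ½LI² = ½(0.3857)(1.63)² = 0.5124 J.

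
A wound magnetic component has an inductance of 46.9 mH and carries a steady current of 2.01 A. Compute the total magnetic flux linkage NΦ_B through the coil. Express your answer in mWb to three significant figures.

From L = NΦ_B/I, the flux linkage is NΦ_B = LI.
NΦ_B = (4.690×10^-2 H)(2.01 A) = 9.427×10^-2 Wb.

NΦ_B ≈ 94.3 mWb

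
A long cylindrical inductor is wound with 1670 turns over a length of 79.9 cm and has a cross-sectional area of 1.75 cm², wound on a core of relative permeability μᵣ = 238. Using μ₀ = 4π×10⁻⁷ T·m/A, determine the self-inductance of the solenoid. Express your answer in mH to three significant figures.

L ≈ 183 mH

A = 1.75 cm² = 1.750×10^-4 m².
For a long solenoid, L = μ₀μᵣN²A/ℓ.
L = (4π×10⁻⁷)(238)(1670)²(1.750×10^-4)/(0.799 m) = 0.1827 H.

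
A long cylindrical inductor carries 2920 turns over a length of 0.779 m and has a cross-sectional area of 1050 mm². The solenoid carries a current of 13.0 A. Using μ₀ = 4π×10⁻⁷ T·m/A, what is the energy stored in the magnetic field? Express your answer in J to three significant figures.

U ≈ 1.22 J

A = 1050 mm² = 1.050×10^-3 m².
L = μ₀N²A/ℓ = (4π×10⁻⁷)(2920)²(1.050×10^-3)/(0.779) = 1.444×10^-2 H.
U = ½LI² = ½(1.444×10^-2)(13.0)² = 1.22 J.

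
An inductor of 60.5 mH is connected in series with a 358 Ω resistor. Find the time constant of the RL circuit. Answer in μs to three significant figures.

τ = L/R = (6.050×10^-2 H)/(358 Ω) = 1.690×10^-4 s.

τ ≈ 169 μs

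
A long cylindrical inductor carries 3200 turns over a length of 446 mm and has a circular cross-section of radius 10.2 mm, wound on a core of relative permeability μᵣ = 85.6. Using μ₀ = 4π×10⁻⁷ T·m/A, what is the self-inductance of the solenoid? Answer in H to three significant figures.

A = πr² = π(1.020×10^-2 m)² = 3.269×10^-4 m².
For a long solenoid, L = μ₀μᵣN²A/ℓ.
L = (4π×10⁻⁷)(85.6)(3200)²(3.269×10^-4)/(0.446 m) = 0.8072 H.

L ≈ 0.807 H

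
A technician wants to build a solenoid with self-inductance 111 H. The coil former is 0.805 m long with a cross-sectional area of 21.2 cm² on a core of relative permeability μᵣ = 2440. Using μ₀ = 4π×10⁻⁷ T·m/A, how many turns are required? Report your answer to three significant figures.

A = 21.2 cm² = 2.120×10^-3 m².
From L = μ₀μᵣN²A/ℓ, N = √(Lℓ / (μ₀μᵣA)).
N = √[(111)(0.805) / ((4π×10⁻⁷)(2440)×2.120×10^-3)] = √(1.3746×10^7) ≈ 3707.6.

N ≈ 3710 turns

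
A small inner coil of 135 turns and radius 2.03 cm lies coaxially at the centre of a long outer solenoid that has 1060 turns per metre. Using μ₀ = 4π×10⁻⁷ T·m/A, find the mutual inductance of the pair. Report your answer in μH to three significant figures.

M ≈ 233 μH

The outer solenoid produces a uniform field B₁ = μ₀n₁I₁ across the inner coil,
so the flux linkage is N₂Φ = N₂B₁A₂ = μ₀n₁N₂A₂·I₁, giving M = μ₀n₁N₂A₂.
A₂ = πr² = π(2.030×10^-2 m)² = 1.2946×10^-3 m².
M = (4π×10⁻⁷)(1060)(135)(1.2946×10^-3) = 2.328×10^-4 H.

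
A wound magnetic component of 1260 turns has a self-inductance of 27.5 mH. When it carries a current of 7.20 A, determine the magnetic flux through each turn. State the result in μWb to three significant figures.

From L = NΦ_B/I, the flux per turn is Φ_B = LI/N.
Φ_B = (2.750×10^-2 H)(7.20 A)/1260 = 1.571×10^-4 Wb.

Φ_B ≈ 157 μWb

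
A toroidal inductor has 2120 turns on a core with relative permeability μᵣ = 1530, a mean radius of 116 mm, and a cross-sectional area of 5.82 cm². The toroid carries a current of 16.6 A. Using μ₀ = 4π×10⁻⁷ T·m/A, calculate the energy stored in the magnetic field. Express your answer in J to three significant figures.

L = μ₀μᵣN²A/(2πR) = (4π×10⁻⁷)(1530)(2120)²(5.820×10^-4)/(2π×0.116) = 6.9 H.
U = ½LI² = ½(6.9)(16.6)² = 950.7 J.

U ≈ 951 J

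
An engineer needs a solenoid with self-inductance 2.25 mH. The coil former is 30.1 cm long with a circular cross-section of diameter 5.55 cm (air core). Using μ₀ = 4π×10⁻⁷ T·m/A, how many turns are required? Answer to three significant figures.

A = π(d/2)² = π(2.775×10^-2 m)² = 2.419×10^-3 m².
From L = μ₀N²A/ℓ, N = √(Lℓ / (μ₀A)).
N = √[(2.250×10^-3)(0.301) / ((4π×10⁻⁷)×2.419×10^-3)] = √(2.228×10^5) ≈ 472.0.

N ≈ 472 turns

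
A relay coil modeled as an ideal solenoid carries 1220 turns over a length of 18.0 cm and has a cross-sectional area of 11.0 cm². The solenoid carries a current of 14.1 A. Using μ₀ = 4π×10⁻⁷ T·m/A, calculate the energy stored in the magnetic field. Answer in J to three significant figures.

A = 11.0 cm² = 1.100×10^-3 m².
L = μ₀N²A/ℓ = (4π×10⁻⁷)(1220)²(1.100×10^-3)/(0.18) = 1.143×10^-2 H.
U = ½LI² = ½(1.143×10^-2)(14.1)² = 1.136 J.

U ≈ 1.14 J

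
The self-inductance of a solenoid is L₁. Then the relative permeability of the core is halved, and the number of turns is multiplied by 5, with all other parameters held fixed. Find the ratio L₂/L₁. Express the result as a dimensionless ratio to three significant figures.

For a solenoid, L ∝ μᵣN²A/ℓ.
L₂/L₁ = (0.5) × (5)^2 = 12.5.

L₂/L₁ = 12.5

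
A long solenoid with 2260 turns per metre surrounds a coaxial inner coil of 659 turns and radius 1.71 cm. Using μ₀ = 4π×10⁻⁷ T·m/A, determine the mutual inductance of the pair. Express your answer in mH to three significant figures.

The outer solenoid produces a uniform field B₁ = μ₀n₁I₁ across the inner coil,
so the flux linkage is N₂Φ = N₂B₁A₂ = μ₀n₁N₂A₂·I₁, giving M = μ₀n₁N₂A₂.
A₂ = πr² = π(1.710×10^-2 m)² = 9.186×10^-4 m².
M = (4π×10⁻⁷)(2260)(659)(9.186×10^-4) = 1.719×10^-3 H.

M ≈ 1.72 mH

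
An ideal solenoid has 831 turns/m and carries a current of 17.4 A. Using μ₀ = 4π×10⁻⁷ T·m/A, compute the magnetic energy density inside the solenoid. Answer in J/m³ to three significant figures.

B = μ₀nI = (4π×10⁻⁷)(831)(17.4) = 1.817×10^-2 T.
u = B²/(2μ₀) = (1.817×10^-2)²/(2×4π×10⁻⁷) = 131.4 J/m³.

u ≈ 131 J/m³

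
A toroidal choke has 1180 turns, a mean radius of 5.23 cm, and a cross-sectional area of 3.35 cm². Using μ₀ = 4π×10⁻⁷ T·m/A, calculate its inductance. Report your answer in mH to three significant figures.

For a thin toroid, L = μ₀N²A/(2πR).
L = (4π×10⁻⁷)(1180)²(3.350×10^-4) / (2π×5.230×10^-2 m) = 1.784×10^-3 H.

L ≈ 1.78 mH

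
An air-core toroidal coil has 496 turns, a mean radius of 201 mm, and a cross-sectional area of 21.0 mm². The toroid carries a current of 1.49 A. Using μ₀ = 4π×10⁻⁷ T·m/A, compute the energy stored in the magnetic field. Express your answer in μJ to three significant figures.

U ≈ 5.71 μJ

L = μ₀N²A/(2πR) = (4π×10⁻⁷)(496)²(2.100×10^-5)/(2π×0.201) = 5.141×10^-6 H.
U = ½LI² = ½(5.141×10^-6)(1.49)² = 5.706×10^-6 J.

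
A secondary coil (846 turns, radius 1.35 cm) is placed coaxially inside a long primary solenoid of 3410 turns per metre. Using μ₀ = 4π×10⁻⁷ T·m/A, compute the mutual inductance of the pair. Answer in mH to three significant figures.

M ≈ 2.08 mH

The outer solenoid produces a uniform field B₁ = μ₀n₁I₁ across the inner coil,
so the flux linkage is N₂Φ = N₂B₁A₂ = μ₀n₁N₂A₂·I₁, giving M = μ₀n₁N₂A₂.
A₂ = πr² = π(1.350×10^-2 m)² = 5.726×10^-4 m².
M = (4π×10⁻⁷)(3410)(846)(5.726×10^-4) = 2.076×10^-3 H.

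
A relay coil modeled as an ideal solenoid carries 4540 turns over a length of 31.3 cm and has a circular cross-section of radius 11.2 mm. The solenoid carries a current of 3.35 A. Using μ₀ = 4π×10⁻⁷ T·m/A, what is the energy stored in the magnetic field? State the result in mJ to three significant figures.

A = πr² = π(1.120×10^-2 m)² = 3.941×10^-4 m².
L = μ₀N²A/ℓ = (4π×10⁻⁷)(4540)²(3.941×10^-4)/(0.313) = 3.261×10^-2 H.
U = ½LI² = ½(3.261×10^-2)(3.35)² = 0.183 J.

U ≈ 183 mJ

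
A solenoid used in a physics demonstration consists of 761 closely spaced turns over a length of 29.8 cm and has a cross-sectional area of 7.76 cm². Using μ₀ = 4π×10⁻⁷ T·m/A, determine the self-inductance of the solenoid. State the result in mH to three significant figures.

A = 7.76 cm² = 7.760×10^-4 m².
For a long solenoid, L = μ₀N²A/ℓ.
L = (4π×10⁻⁷)(761)²(7.760×10^-4)/(0.298 m) = 1.895×10^-3 H.

L ≈ 1.90 mH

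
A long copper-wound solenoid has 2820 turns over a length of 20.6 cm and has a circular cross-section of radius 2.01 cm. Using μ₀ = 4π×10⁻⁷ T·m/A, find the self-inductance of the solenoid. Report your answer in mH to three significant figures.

A = πr² = π(2.010×10^-2 m)² = 1.269×10^-3 m².
For a long solenoid, L = μ₀N²A/ℓ.
L = (4π×10⁻⁷)(2820)²(1.269×10^-3)/(0.206 m) = 6.157×10^-2 H.

L ≈ 61.6 mH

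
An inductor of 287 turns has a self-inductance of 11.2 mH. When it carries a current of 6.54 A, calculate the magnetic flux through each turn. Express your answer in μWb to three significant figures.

Φ_B ≈ 255 μWb

From L = NΦ_B/I, the flux per turn is Φ_B = LI/N.
Φ_B = (1.120×10^-2 H)(6.54 A)/287 = 2.552×10^-4 Wb.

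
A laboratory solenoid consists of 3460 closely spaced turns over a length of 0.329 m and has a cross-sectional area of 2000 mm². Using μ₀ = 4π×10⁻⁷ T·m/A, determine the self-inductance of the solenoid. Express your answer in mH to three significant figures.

A = 2000 mm² = 2.000×10^-3 m².
For a long solenoid, L = μ₀N²A/ℓ.
L = (4π×10⁻⁷)(3460)²(2.000×10^-3)/(0.329 m) = 9.145×10^-2 H.

L ≈ 91.5 mH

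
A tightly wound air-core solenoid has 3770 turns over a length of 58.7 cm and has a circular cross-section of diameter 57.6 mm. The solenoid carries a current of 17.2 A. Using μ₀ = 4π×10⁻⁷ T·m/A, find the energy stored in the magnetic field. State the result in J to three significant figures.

A = π(d/2)² = π(2.880×10^-2 m)² = 2.606×10^-3 m².
L = μ₀N²A/ℓ = (4π×10⁻⁷)(3770)²(2.606×10^-3)/(0.587) = 7.928×10^-2 H.
U = ½LI² = ½(7.928×10^-2)(17.2)² = 11.73 J.

U ≈ 11.7 J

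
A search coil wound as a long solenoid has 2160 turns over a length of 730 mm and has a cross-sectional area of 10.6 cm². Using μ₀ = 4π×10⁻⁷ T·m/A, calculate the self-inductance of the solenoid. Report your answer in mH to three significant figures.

L ≈ 8.51 mH

A = 10.6 cm² = 1.060×10^-3 m².
For a long solenoid, L = μ₀N²A/ℓ.
L = (4π×10⁻⁷)(2160)²(1.060×10^-3)/(0.73 m) = 8.513×10^-3 H.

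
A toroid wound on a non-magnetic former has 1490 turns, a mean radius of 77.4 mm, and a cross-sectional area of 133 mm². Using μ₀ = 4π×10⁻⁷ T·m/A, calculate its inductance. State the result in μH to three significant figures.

For a thin toroid, L = μ₀N²A/(2πR).
L = (4π×10⁻⁷)(1490)²(1.330×10^-4) / (2π×7.740×10^-2 m) = 7.630×10^-4 H.

L ≈ 763 μH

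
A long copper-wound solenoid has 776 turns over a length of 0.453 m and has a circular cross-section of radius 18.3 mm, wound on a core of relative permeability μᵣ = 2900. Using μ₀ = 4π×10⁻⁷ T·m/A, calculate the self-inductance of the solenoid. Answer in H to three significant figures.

A = πr² = π(1.830×10^-2 m)² = 1.052×10^-3 m².
For a long solenoid, L = μ₀μᵣN²A/ℓ.
L = (4π×10⁻⁷)(2900)(776)²(1.052×10^-3)/(0.453 m) = 5.097 H.

L ≈ 5.10 H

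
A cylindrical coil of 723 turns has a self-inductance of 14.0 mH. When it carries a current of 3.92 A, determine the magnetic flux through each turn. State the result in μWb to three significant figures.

Φ_B ≈ 75.9 μWb

From L = NΦ_B/I, the flux per turn is Φ_B = LI/N.
Φ_B = (1.400×10^-2 H)(3.92 A)/723 = 7.591×10^-5 Wb.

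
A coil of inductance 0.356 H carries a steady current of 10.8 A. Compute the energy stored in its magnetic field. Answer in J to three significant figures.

U ≈ 20.8 J

Stored magnetic energy: U = ½LI².
U = ½(0.356 H)(10.8 A)² = 20.76 J.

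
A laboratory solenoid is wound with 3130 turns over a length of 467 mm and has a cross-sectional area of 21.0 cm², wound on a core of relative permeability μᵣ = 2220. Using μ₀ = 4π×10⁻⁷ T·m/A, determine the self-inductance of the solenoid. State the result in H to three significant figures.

A = 21.0 cm² = 2.100×10^-3 m².
For a long solenoid, L = μ₀μᵣN²A/ℓ.
L = (4π×10⁻⁷)(2220)(3130)²(2.100×10^-3)/(0.467 m) = 122.9 H.

L ≈ 123 H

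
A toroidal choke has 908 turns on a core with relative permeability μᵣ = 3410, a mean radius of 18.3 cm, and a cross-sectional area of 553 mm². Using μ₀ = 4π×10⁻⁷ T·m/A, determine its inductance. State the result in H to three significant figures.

L ≈ 1.70 H

For a thin toroid, L = μ₀μᵣN²A/(2πR).
L = (4π×10⁻⁷)(3410)(908)²(5.530×10^-4) / (2π×0.183 m) = 1.699 H.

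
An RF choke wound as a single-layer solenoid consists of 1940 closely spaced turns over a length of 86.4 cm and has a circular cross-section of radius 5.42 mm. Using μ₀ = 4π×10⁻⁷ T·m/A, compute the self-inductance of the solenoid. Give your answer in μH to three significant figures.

L ≈ 505 μH

A = πr² = π(5.420×10^-3 m)² = 9.229×10^-5 m².
For a long solenoid, L = μ₀N²A/ℓ.
L = (4π×10⁻⁷)(1940)²(9.229×10^-5)/(0.864 m) = 5.052×10^-4 H.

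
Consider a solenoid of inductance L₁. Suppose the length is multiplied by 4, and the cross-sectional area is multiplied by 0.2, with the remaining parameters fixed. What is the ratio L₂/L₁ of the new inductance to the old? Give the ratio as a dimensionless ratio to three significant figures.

L₂/L₁ = 0.0500

For a solenoid, L ∝ μᵣN²A/ℓ.
L₂/L₁ = (4)^-1 × (0.2) = 0.0500.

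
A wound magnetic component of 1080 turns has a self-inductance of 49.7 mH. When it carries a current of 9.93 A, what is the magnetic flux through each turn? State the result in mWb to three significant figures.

Φ_B ≈ 0.457 mWb

From L = NΦ_B/I, the flux per turn is Φ_B = LI/N.
Φ_B = (4.970×10^-2 H)(9.93 A)/1080 = 4.570×10^-4 Wb.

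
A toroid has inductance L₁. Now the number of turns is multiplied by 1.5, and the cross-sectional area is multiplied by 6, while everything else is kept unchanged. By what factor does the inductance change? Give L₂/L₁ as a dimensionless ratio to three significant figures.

L₂/L₁ = 13.5

For a toroid, L ∝ μᵣN²A/R.
L₂/L₁ = (1.5)^2 × (6) = 13.5.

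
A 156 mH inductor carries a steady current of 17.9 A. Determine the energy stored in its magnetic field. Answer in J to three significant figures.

U ≈ 25.0 J

Stored magnetic energy: U = ½LI².
U = ½(0.156 H)(17.9 A)² = 24.99 J.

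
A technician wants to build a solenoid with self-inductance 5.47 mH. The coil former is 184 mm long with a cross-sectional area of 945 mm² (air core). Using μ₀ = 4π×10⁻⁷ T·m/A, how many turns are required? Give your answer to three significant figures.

N ≈ 921 turns

A = 945 mm² = 9.450×10^-4 m².
From L = μ₀N²A/ℓ, N = √(Lℓ / (μ₀A)).
N = √[(5.470×10^-3)(0.184) / ((4π×10⁻⁷)×9.450×10^-4)] = √(8.475×10^5) ≈ 920.6.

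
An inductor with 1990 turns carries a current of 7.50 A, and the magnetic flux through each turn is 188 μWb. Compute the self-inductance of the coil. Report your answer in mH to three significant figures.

L ≈ 49.9 mH

Self-inductance is defined by L = NΦ_B/I (flux linkage over current).
L = (1990)(1.880×10^-4 Wb)/(7.50 A) = 4.988×10^-2 H.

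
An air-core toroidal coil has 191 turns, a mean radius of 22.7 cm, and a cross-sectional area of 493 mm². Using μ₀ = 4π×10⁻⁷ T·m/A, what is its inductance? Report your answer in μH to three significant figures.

For a thin toroid, L = μ₀N²A/(2πR).
L = (4π×10⁻⁷)(191)²(4.930×10^-4) / (2π×0.227 m) = 1.5846×10^-5 H.

L ≈ 15.8 μH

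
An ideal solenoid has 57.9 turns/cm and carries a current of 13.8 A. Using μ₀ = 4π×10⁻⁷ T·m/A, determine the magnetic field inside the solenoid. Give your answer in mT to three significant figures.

B ≈ 100 mT

Inside a long solenoid, B = μ₀nI.
B = (4π×10⁻⁷)(5.790×10^3 m⁻¹)(13.8 A) = 0.1004 T.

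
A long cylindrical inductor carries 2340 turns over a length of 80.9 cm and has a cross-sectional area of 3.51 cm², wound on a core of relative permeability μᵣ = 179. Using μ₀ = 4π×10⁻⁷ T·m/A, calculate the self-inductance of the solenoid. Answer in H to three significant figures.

L ≈ 0.534 H

A = 3.51 cm² = 3.510×10^-4 m².
For a long solenoid, L = μ₀μᵣN²A/ℓ.
L = (4π×10⁻⁷)(179)(2340)²(3.510×10^-4)/(0.809 m) = 0.5344 H.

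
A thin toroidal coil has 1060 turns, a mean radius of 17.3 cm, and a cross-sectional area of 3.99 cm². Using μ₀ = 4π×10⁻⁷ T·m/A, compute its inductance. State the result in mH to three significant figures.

L ≈ 0.518 mH

For a thin toroid, L = μ₀N²A/(2πR).
L = (4π×10⁻⁷)(1060)²(3.990×10^-4) / (2π×0.173 m) = 5.183×10^-4 H.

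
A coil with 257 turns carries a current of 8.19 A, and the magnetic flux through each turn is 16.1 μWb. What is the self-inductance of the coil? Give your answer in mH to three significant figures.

L ≈ 0.505 mH

Self-inductance is defined by L = NΦ_B/I (flux linkage over current).
L = (257)(1.610×10^-5 Wb)/(8.19 A) = 5.052×10^-4 H.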